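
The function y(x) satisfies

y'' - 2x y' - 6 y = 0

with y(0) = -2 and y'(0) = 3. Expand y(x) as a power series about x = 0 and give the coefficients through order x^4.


Ansatz: y(x) = sum_{n>=0} a_n x^n, so y'(x) = sum_{n>=1} n a_n x^(n-1) and y''(x) = sum_{n>=2} n(n-1) a_n x^(n-2).
Substitute into P(x) y'' + Q(x) y' + R(x) y = 0 with P(x) = 1, Q(x) = -2x, R(x) = -6, and match powers of x.
Initial conditions: a_0 = -2, a_1 = 3.
Setting the coefficient of each power of x to zero and solving order by order (substituting the coefficients already found):
  x^0: 2 a_2 - 6 a_0 = 0  ->  2 a_2 = 6 a_0 = -12  ->  a_2 = -6
  x^1: 6 a_3 - 8 a_1 = 0  ->  6 a_3 = 8 a_1 = 24  ->  a_3 = 4
  x^2: 12 a_4 - 10 a_2 = 0  ->  12 a_4 = 10 a_2 = -60  ->  a_4 = -5
Truncated series: y(x) = -2 + 3 x - 6 x^2 + 4 x^3 - 5 x^4 + O(x^5).

a_0 = -2; a_1 = 3; a_2 = -6; a_3 = 4; a_4 = -5


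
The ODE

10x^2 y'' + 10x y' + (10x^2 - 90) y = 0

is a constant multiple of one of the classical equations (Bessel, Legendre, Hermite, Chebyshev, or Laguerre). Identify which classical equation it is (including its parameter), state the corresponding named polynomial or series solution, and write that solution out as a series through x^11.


All three coefficients share the factor 10; dividing through by 10 gives  x^2 y'' + x y' + (x^2 - 9) y = 0.
This matches the Bessel equation x^2 y'' + x y' + (x^2 - nu^2) y = 0 with nu^2 = 9, so nu = 3; the solution bounded at x = 0 is J_3(x).
Frobenius at x = 0: indicial roots ±nu; for r = nu the recurrence k(k + 2nu) c_k = -c_{k-2} gives the standard series J_nu(x) = sum_{k>=0} (-1)^k / (k! (k+nu)!) (x/2)^(2k+nu). Evaluate the first 5 terms:
  k = 0: (-1)^0 / (0! * 3! * 2^3) x^3 = 1/(1*6*8) x^3 = (1/48) x^3
  k = 1: (-1)^1 / (1! * 4! * 2^5) x^5 = -1/(1*24*32) x^5 = (-1/768) x^5
  k = 2: (-1)^2 / (2! * 5! * 2^7) x^7 = 1/(2*120*128) x^7 = (1/30720) x^7
  k = 3: (-1)^3 / (3! * 6! * 2^9) x^9 = -1/(6*720*512) x^9 = (-1/2211840) x^9
  k = 4: (-1)^4 / (4! * 7! * 2^11) x^11 = 1/(24*5040*2048) x^11 = (1/247726080) x^11
Hence J_3(x) = x^11/247726080 - x^9/2211840 + x^7/30720 - x^5/768 + x^3/48 + ....

J_3(x); series = x^11/247726080 - x^9/2211840 + x^7/30720 - x^5/768 + x^3/48


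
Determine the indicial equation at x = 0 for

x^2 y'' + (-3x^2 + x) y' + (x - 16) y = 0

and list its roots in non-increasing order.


Divide by x^2 to reach normal form y'' + P_1(x) y' + P_2(x) y = 0 with P_1(x) = -3 + 1/x and P_2(x) = 1/x - 16/x^2.
x = 0 is a singular point because the y'-coefficient -3 + 1/x has a pole at x = 0 and the y-coefficient 1/x - 16/x^2 has a pole at x = 0.
It is a regular singular point because x P_1(x) = p(x) = 1 - 3x and x^2 P_2(x) = q(x) = x - 16 are polynomials, hence analytic at x = 0.
p(0) = 1,  q(0) = -16.
Indicial equation: r(r-1) + p(0) r + q(0) = 0, i.e. r^2 + (p(0) - 1) r + q(0) = 0, i.e. r^2 - 16 = 0.
Discriminant: (0)^2 - 4(-16) = 64, so r = (0 ± 8)/2.
Solving: r_1 = 4, r_2 = -4.

indicial: r^2 - 16 = 0; roots r_1 = 4, r_2 = -4


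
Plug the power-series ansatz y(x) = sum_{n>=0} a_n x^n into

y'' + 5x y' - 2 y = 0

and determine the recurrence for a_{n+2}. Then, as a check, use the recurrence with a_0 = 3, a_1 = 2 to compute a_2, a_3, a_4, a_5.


Substitute y = sum_n a_n x^n.
y''(x) has coefficient (n+2)(n+1) a_{n+2} at x^n;
5 x y'(x) has coefficient 5 n a_n at x^n (shift);
-2 y(x) has coefficient -2 a_n at x^n.
Matching x^n: (n+2)(n+1) a_{n+2} + (5n - 2) a_n = 0.
Thus a_{n+2} = (-5n + 2) / ((n+1)(n+2)) * a_n.

Check with a_0 = 3, a_1 = 2 (apply the recurrence for n = 0, 1, 2, 3): a_0 = 3, a_1 = 2, a_2 = 3, a_3 = -1, a_4 = -2, a_5 = 13/20.

a_(n+2) = (-5n + 2) / ((n+1)(n+2)) * a_n; check: a_0 = 3, a_1 = 2, a_2 = 3, a_3 = -1, a_4 = -2, a_5 = 13/20


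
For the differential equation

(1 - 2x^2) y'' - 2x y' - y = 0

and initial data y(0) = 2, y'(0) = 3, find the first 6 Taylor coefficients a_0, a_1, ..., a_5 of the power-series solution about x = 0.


Ansatz: y(x) = sum_{n>=0} a_n x^n, so y'(x) = sum_{n>=1} n a_n x^(n-1) and y''(x) = sum_{n>=2} n(n-1) a_n x^(n-2).
Substitute into P(x) y'' + Q(x) y' + R(x) y = 0 with P(x) = 1 - 2x^2, Q(x) = -2x, R(x) = -1, and match powers of x.
Initial conditions: a_0 = 2, a_1 = 3.
Setting the coefficient of each power of x to zero and solving order by order (substituting the coefficients already found):
  x^0: 2 a_2 - a_0 = 0  ->  2 a_2 = a_0 = 2  ->  a_2 = 1
  x^1: 6 a_3 - 3 a_1 = 0  ->  6 a_3 = 3 a_1 = 9  ->  a_3 = 3/2
  x^2: 12 a_4 - 9 a_2 = 0  ->  12 a_4 = 9 a_2 = 9  ->  a_4 = 3/4
  x^3: 20 a_5 - 19 a_3 = 0  ->  20 a_5 = 19 a_3 = 57/2  ->  a_5 = 57/40
Truncated series: y(x) = 2 + 3 x + x^2 + (3/2) x^3 + (3/4) x^4 + (57/40) x^5 + O(x^6).

a_0 = 2; a_1 = 3; a_2 = 1; a_3 = 3/2; a_4 = 3/4; a_5 = 57/40


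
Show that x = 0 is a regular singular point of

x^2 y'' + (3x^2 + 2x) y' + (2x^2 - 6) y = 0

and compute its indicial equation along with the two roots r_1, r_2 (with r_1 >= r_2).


Divide by x^2 to reach normal form y'' + P_1(x) y' + P_2(x) y = 0 with P_1(x) = 3 + 2/x and P_2(x) = 2 - 6/x^2.
x = 0 is a singular point because the y'-coefficient 3 + 2/x has a pole at x = 0 and the y-coefficient 2 - 6/x^2 has a pole at x = 0.
It is a regular singular point because x P_1(x) = p(x) = 3x + 2 and x^2 P_2(x) = q(x) = 2x^2 - 6 are polynomials, hence analytic at x = 0.
p(0) = 2,  q(0) = -6.
Indicial equation: r(r-1) + p(0) r + q(0) = 0, i.e. r^2 + (p(0) - 1) r + q(0) = 0, i.e. r^2 + 1 r - 6 = 0.
Discriminant: (1)^2 - 4(-6) = 25, so r = (-1 ± 5)/2.
Solving: r_1 = 2, r_2 = -3.

indicial: r^2 + 1 r - 6 = 0; roots r_1 = 2, r_2 = -3


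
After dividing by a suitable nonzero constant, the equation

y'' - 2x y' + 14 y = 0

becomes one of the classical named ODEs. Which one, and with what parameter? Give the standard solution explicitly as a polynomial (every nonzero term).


The equation is already in a standard form:  y'' - 2x y' + 14 y = 0.
This matches the Hermite equation y'' - 2x y' + 2n y = 0 with 2n = 14, so n = 7; the polynomial solution is H_7(x).
With y = sum_k a_k x^k, matching x^k gives (k+2)(k+1) a_{k+2} = 2(k - n) a_k = 2(k - 7) a_k. The right side vanishes at k = 7, so the series with the parity of 7 terminates at degree 7.
Standard normalization: leading coefficient of H_n is 2^n, so a_7 = 2^7 = 128. Work downward with a_k = (k+1)(k+2) a_{k+2} / (2(k - n)):
  a_5 = (6)(7)(128) / (2(5 - 7)) = 5376/(-4) = -1344
  a_3 = (4)(5)(-1344) / (2(3 - 7)) = -26880/(-8) = 3360
  a_1 = (2)(3)(3360) / (2(1 - 7)) = 20160/(-12) = -1680
Hence H_7(x) = 128 x^7 - 1344 x^5 + 3360 x^3 - 1680 x.

H_7(x); series = 128 x^7 - 1344 x^5 + 3360 x^3 - 1680 x


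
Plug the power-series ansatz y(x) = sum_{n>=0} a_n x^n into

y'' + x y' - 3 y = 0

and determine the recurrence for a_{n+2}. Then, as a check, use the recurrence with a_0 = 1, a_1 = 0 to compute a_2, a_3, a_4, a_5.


Substitute y = sum_n a_n x^n.
y''(x) has coefficient (n+2)(n+1) a_{n+2} at x^n;
x y'(x) has coefficient n a_n at x^n (shift);
-3 y(x) has coefficient -3 a_n at x^n.
Matching x^n: (n+2)(n+1) a_{n+2} + (n - 3) a_n = 0.
Thus a_{n+2} = (-n + 3) / ((n+1)(n+2)) * a_n.

Check with a_0 = 1, a_1 = 0 (apply the recurrence for n = 0, 1, 2, 3): a_0 = 1, a_1 = 0, a_2 = 3/2, a_3 = 0, a_4 = 1/8, a_5 = 0.

a_(n+2) = (-n + 3) / ((n+1)(n+2)) * a_n; check: a_0 = 1, a_1 = 0, a_2 = 3/2, a_3 = 0, a_4 = 1/8, a_5 = 0


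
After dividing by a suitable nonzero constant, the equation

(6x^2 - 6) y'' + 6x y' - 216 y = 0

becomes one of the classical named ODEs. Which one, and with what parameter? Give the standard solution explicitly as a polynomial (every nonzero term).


All three coefficients share the factor -6; dividing through by -6 gives  (1 - x^2) y'' - x y' + 36 y = 0.
This matches the Chebyshev equation (1 - x^2) y'' - x y' + n^2 y = 0 (note the -x y' term, not -2x y') with n^2 = 36, so n = 6; the polynomial solution is T_6(x).
With y = sum_k a_k x^k, matching x^k gives (k+2)(k+1) a_{k+2} = (k^2 - n^2) a_k = (k - 6)(k + 6) a_k. The right side vanishes at k = 6, so the series with the parity of 6 terminates at degree 6.
Standard normalization: leading coefficient of T_n is 2^(n-1), so a_6 = 2^5 = 32. Work downward with a_k = (k+1)(k+2) a_{k+2} / ((k - 6)(k + 6)):
  a_4 = (5)(6)(32) / ((4 - 6)(4 + 6)) = 960/(-20) = -48
  a_2 = (3)(4)(-48) / ((2 - 6)(2 + 6)) = -576/(-32) = 18
  a_0 = (1)(2)(18) / ((0 - 6)(0 + 6)) = 36/(-36) = -1
Hence T_6(x) = 32 x^6 - 48 x^4 + 18 x^2 - 1.

T_6(x); series = 32 x^6 - 48 x^4 + 18 x^2 - 1


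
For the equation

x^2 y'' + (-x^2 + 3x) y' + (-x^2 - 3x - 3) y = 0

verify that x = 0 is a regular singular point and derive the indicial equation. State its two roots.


Divide by x^2 to reach normal form y'' + P_1(x) y' + P_2(x) y = 0 with P_1(x) = -1 + 3/x and P_2(x) = -1 - 3/x - 3/x^2.
x = 0 is a singular point because the y'-coefficient -1 + 3/x has a pole at x = 0 and the y-coefficient -1 - 3/x - 3/x^2 has a pole at x = 0.
It is a regular singular point because x P_1(x) = p(x) = 3 - x and x^2 P_2(x) = q(x) = -x^2 - 3x - 3 are polynomials, hence analytic at x = 0.
p(0) = 3,  q(0) = -3.
Indicial equation: r(r-1) + p(0) r + q(0) = 0, i.e. r^2 + (p(0) - 1) r + q(0) = 0, i.e. r^2 + 2 r - 3 = 0.
Discriminant: (2)^2 - 4(-3) = 16, so r = (-2 ± 4)/2.
Solving: r_1 = 1, r_2 = -3.

indicial: r^2 + 2 r - 3 = 0; roots r_1 = 1, r_2 = -3


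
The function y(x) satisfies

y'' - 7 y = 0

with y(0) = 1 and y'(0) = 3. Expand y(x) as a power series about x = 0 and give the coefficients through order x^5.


Ansatz: y(x) = sum_{n>=0} a_n x^n, so y'(x) = sum_{n>=1} n a_n x^(n-1) and y''(x) = sum_{n>=2} n(n-1) a_n x^(n-2).
Substitute into P(x) y'' + Q(x) y' + R(x) y = 0 with P(x) = 1, Q(x) = 0, R(x) = -7, and match powers of x.
Initial conditions: a_0 = 1, a_1 = 3.
Setting the coefficient of each power of x to zero and solving order by order (substituting the coefficients already found):
  x^0: 2 a_2 - 7 a_0 = 0  ->  2 a_2 = 7 a_0 = 7  ->  a_2 = 7/2
  x^1: 6 a_3 - 7 a_1 = 0  ->  6 a_3 = 7 a_1 = 21  ->  a_3 = 7/2
  x^2: 12 a_4 - 7 a_2 = 0  ->  12 a_4 = 7 a_2 = 49/2  ->  a_4 = 49/24
  x^3: 20 a_5 - 7 a_3 = 0  ->  20 a_5 = 7 a_3 = 49/2  ->  a_5 = 49/40
Truncated series: y(x) = 1 + 3 x + (7/2) x^2 + (7/2) x^3 + (49/24) x^4 + (49/40) x^5 + O(x^6).

a_0 = 1; a_1 = 3; a_2 = 7/2; a_3 = 7/2; a_4 = 49/24; a_5 = 49/40


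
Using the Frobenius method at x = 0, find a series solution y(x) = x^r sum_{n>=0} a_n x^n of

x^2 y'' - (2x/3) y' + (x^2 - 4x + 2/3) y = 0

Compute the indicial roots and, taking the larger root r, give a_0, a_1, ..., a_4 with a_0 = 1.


Write in Frobenius form y'' + (p(x)/x) y' + (q(x)/x^2) y = 0:
  p(x) = -2/3,  q(x) = x^2 - 4x + 2/3.
Indicial equation: r(r-1) + (-2/3) r + (2/3) = 0 -> roots r_1 = 1, r_2 = 2/3.
Take r = r_1 = 1. Let y(x) = x^r sum_{n>=0} a_n x^n with a_0 = 1.
Substitute y = x^r sum a_n x^n and match x^{r+n}. The recurrence is
  D(n) a_n - 4 a_{n-1} + 1 a_{n-2} = 0,  where D(n) = (r+n)(r+n-1) + (-2/3)(r+n) + (2/3).
  a_n = [4 a_{n-1} - 1 a_{n-2}] / D(n).
Since the indicial polynomial factors as (r - r_1)(r - r_2), D(n) = (r_1 + n - r_1)(r_1 + n - r_2) = n(n + 1/3).
Evaluating step by step (a_0 = 1):
  n = 1: D(1) = 1(1 + 1/3) = 4/3; numerator = 4(1) = 4; a_1 = (4)/(4/3) = 3
  n = 2: D(2) = 2(2 + 1/3) = 14/3; numerator = 4(3) - 1(1) = 11; a_2 = (11)/(14/3) = 33/14
  n = 3: D(3) = 3(3 + 1/3) = 10; numerator = 4(33/14) - 1(3) = 45/7; a_3 = (45/7)/(10) = 9/14
  n = 4: D(4) = 4(4 + 1/3) = 52/3; numerator = 4(9/14) - 1(33/14) = 3/14; a_4 = (3/14)/(52/3) = 9/728

r = 1; a_0 = 1; a_1 = 3; a_2 = 33/14; a_3 = 9/14; a_4 = 9/728


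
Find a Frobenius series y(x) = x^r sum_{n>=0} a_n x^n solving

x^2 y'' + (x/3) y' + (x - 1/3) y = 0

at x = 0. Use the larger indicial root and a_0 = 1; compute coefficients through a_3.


Write in Frobenius form y'' + (p(x)/x) y' + (q(x)/x^2) y = 0:
  p(x) = 1/3,  q(x) = x - 1/3.
Indicial equation: r(r-1) + (1/3) r + (-1/3) = 0 -> roots r_1 = 1, r_2 = -1/3.
Take r = r_1 = 1. Let y(x) = x^r sum_{n>=0} a_n x^n with a_0 = 1.
Substitute y = x^r sum a_n x^n and match x^{r+n}. The recurrence is
  D(n) a_n + 1 a_{n-1} = 0,  where D(n) = (r+n)(r+n-1) + (1/3)(r+n) + (-1/3).
  a_n = -1 / D(n) * a_{n-1}.
Since the indicial polynomial factors as (r - r_1)(r - r_2), D(n) = (r_1 + n - r_1)(r_1 + n - r_2) = n(n + 4/3).
Evaluating step by step (a_0 = 1):
  n = 1: D(1) = 1(1 + 4/3) = 7/3; numerator = -1(1) = -1; a_1 = (-1)/(7/3) = -3/7
  n = 2: D(2) = 2(2 + 4/3) = 20/3; numerator = -1(-3/7) = 3/7; a_2 = (3/7)/(20/3) = 9/140
  n = 3: D(3) = 3(3 + 4/3) = 13; numerator = -1(9/140) = -9/140; a_3 = (-9/140)/(13) = -9/1820

r = 1; a_0 = 1; a_1 = -3/7; a_2 = 9/140; a_3 = -9/1820


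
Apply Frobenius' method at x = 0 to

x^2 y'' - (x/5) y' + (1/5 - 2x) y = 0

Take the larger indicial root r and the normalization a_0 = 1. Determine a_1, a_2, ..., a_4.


Write in Frobenius form y'' + (p(x)/x) y' + (q(x)/x^2) y = 0:
  p(x) = -1/5,  q(x) = 1/5 - 2x.
Indicial equation: r(r-1) + (-1/5) r + (1/5) = 0 -> roots r_1 = 1, r_2 = 1/5.
Take r = r_1 = 1. Let y(x) = x^r sum_{n>=0} a_n x^n with a_0 = 1.
Substitute y = x^r sum a_n x^n and match x^{r+n}. The recurrence is
  D(n) a_n - 2 a_{n-1} = 0,  where D(n) = (r+n)(r+n-1) + (-1/5)(r+n) + (1/5).
  a_n = 2 / D(n) * a_{n-1}.
Since the indicial polynomial factors as (r - r_1)(r - r_2), D(n) = (r_1 + n - r_1)(r_1 + n - r_2) = n(n + 4/5).
Evaluating step by step (a_0 = 1):
  n = 1: D(1) = 1(1 + 4/5) = 9/5; numerator = 2(1) = 2; a_1 = (2)/(9/5) = 10/9
  n = 2: D(2) = 2(2 + 4/5) = 28/5; numerator = 2(10/9) = 20/9; a_2 = (20/9)/(28/5) = 25/63
  n = 3: D(3) = 3(3 + 4/5) = 57/5; numerator = 2(25/63) = 50/63; a_3 = (50/63)/(57/5) = 250/3591
  n = 4: D(4) = 4(4 + 4/5) = 96/5; numerator = 2(250/3591) = 500/3591; a_4 = (500/3591)/(96/5) = 625/86184

r = 1; a_0 = 1; a_1 = 10/9; a_2 = 25/63; a_3 = 250/3591; a_4 = 625/86184


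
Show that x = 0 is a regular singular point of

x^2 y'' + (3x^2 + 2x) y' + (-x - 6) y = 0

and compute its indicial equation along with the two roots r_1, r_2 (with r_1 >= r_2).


Divide by x^2 to reach normal form y'' + P_1(x) y' + P_2(x) y = 0 with P_1(x) = 3 + 2/x and P_2(x) = -1/x - 6/x^2.
x = 0 is a singular point because the y'-coefficient 3 + 2/x has a pole at x = 0 and the y-coefficient -1/x - 6/x^2 has a pole at x = 0.
It is a regular singular point because x P_1(x) = p(x) = 3x + 2 and x^2 P_2(x) = q(x) = -x - 6 are polynomials, hence analytic at x = 0.
p(0) = 2,  q(0) = -6.
Indicial equation: r(r-1) + p(0) r + q(0) = 0, i.e. r^2 + (p(0) - 1) r + q(0) = 0, i.e. r^2 + 1 r - 6 = 0.
Discriminant: (1)^2 - 4(-6) = 25, so r = (-1 ± 5)/2.
Solving: r_1 = 2, r_2 = -3.

indicial: r^2 + 1 r - 6 = 0; roots r_1 = 2, r_2 = -3


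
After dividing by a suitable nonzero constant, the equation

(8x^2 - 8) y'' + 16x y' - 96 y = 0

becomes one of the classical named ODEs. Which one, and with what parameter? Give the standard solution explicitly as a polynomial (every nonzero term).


All three coefficients share the factor -8; dividing through by -8 gives  (1 - x^2) y'' - 2x y' + 12 y = 0.
This matches the Legendre equation (1 - x^2) y'' - 2x y' + n(n+1) y = 0 (note the -2x y' term) with n(n+1) = 12, so n = 3; the polynomial solution is P_3(x).
With y = sum_k a_k x^k, matching x^k gives (k+2)(k+1) a_{k+2} = [k(k+1) - n(n+1)] a_k = (k - 3)(k + 4) a_k. The right side vanishes at k = 3, so the series with the parity of 3 terminates at degree 3.
Standard normalization (P_n(1) = 1): leading coefficient (2n)!/(2^n (n!)^2) = 720/(8*36) = 5/2, so a_3 = 5/2. Work downward with a_k = (k+1)(k+2) a_{k+2} / ((k - 3)(k + 4)):
  a_1 = (2)(3)(5/2) / ((1 - 3)(1 + 4)) = 15/(-10) = -3/2
Hence P_3(x) = 5 x^3/2 - 3 x/2.

P_3(x); series = 5 x^3/2 - 3 x/2


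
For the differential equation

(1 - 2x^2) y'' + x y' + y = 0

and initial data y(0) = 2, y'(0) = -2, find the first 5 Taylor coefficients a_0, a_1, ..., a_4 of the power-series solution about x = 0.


Ansatz: y(x) = sum_{n>=0} a_n x^n, so y'(x) = sum_{n>=1} n a_n x^(n-1) and y''(x) = sum_{n>=2} n(n-1) a_n x^(n-2).
Substitute into P(x) y'' + Q(x) y' + R(x) y = 0 with P(x) = 1 - 2x^2, Q(x) = x, R(x) = 1, and match powers of x.
Initial conditions: a_0 = 2, a_1 = -2.
Setting the coefficient of each power of x to zero and solving order by order (substituting the coefficients already found):
  x^0: 2 a_2 + a_0 = 0  ->  2 a_2 = -a_0 = -2  ->  a_2 = -1
  x^1: 6 a_3 + 2 a_1 = 0  ->  6 a_3 = -2 a_1 = 4  ->  a_3 = 2/3
  x^2: 12 a_4 - a_2 = 0  ->  12 a_4 = a_2 = -1  ->  a_4 = -1/12
Truncated series: y(x) = 2 - 2 x - x^2 + (2/3) x^3 - (1/12) x^4 + O(x^5).

a_0 = 2; a_1 = -2; a_2 = -1; a_3 = 2/3; a_4 = -1/12


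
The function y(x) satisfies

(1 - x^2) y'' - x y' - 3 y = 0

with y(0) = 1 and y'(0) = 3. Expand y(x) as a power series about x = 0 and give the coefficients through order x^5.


Ansatz: y(x) = sum_{n>=0} a_n x^n, so y'(x) = sum_{n>=1} n a_n x^(n-1) and y''(x) = sum_{n>=2} n(n-1) a_n x^(n-2).
Substitute into P(x) y'' + Q(x) y' + R(x) y = 0 with P(x) = 1 - x^2, Q(x) = -x, R(x) = -3, and match powers of x.
Initial conditions: a_0 = 1, a_1 = 3.
Setting the coefficient of each power of x to zero and solving order by order (substituting the coefficients already found):
  x^0: 2 a_2 - 3 a_0 = 0  ->  2 a_2 = 3 a_0 = 3  ->  a_2 = 3/2
  x^1: 6 a_3 - 4 a_1 = 0  ->  6 a_3 = 4 a_1 = 12  ->  a_3 = 2
  x^2: 12 a_4 - 7 a_2 = 0  ->  12 a_4 = 7 a_2 = 21/2  ->  a_4 = 7/8
  x^3: 20 a_5 - 12 a_3 = 0  ->  20 a_5 = 12 a_3 = 24  ->  a_5 = 6/5
Truncated series: y(x) = 1 + 3 x + (3/2) x^2 + 2 x^3 + (7/8) x^4 + (6/5) x^5 + O(x^6).

a_0 = 1; a_1 = 3; a_2 = 3/2; a_3 = 2; a_4 = 7/8; a_5 = 6/5


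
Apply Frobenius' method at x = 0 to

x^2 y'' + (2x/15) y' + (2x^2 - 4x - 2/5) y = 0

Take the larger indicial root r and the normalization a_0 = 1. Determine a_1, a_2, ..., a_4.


Write in Frobenius form y'' + (p(x)/x) y' + (q(x)/x^2) y = 0:
  p(x) = 2/15,  q(x) = 2x^2 - 4x - 2/5.
Indicial equation: r(r-1) + (2/15) r + (-2/5) = 0 -> roots r_1 = 6/5, r_2 = -1/3.
Take r = r_1 = 6/5. Let y(x) = x^r sum_{n>=0} a_n x^n with a_0 = 1.
Substitute y = x^r sum a_n x^n and match x^{r+n}. The recurrence is
  D(n) a_n - 4 a_{n-1} + 2 a_{n-2} = 0,  where D(n) = (r+n)(r+n-1) + (2/15)(r+n) + (-2/5).
  a_n = [4 a_{n-1} - 2 a_{n-2}] / D(n).
Since the indicial polynomial factors as (r - r_1)(r - r_2), D(n) = (r_1 + n - r_1)(r_1 + n - r_2) = n(n + 23/15).
Evaluating step by step (a_0 = 1):
  n = 1: D(1) = 1(1 + 23/15) = 38/15; numerator = 4(1) = 4; a_1 = (4)/(38/15) = 30/19
  n = 2: D(2) = 2(2 + 23/15) = 106/15; numerator = 4(30/19) - 2(1) = 82/19; a_2 = (82/19)/(106/15) = 615/1007
  n = 3: D(3) = 3(3 + 23/15) = 68/5; numerator = 4(615/1007) - 2(30/19) = -720/1007; a_3 = (-720/1007)/(68/5) = -900/17119
  n = 4: D(4) = 4(4 + 23/15) = 332/15; numerator = 4(-900/17119) - 2(615/1007) = -1290/901; a_4 = (-1290/901)/(332/15) = -9675/149566

r = 6/5; a_0 = 1; a_1 = 30/19; a_2 = 615/1007; a_3 = -900/17119; a_4 = -9675/149566


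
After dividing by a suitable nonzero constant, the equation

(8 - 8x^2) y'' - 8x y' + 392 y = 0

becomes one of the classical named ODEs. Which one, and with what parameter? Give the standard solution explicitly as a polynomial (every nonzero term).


All three coefficients share the factor 8; dividing through by 8 gives  (1 - x^2) y'' - x y' + 49 y = 0.
This matches the Chebyshev equation (1 - x^2) y'' - x y' + n^2 y = 0 (note the -x y' term, not -2x y') with n^2 = 49, so n = 7; the polynomial solution is T_7(x).
With y = sum_k a_k x^k, matching x^k gives (k+2)(k+1) a_{k+2} = (k^2 - n^2) a_k = (k - 7)(k + 7) a_k. The right side vanishes at k = 7, so the series with the parity of 7 terminates at degree 7.
Standard normalization: leading coefficient of T_n is 2^(n-1), so a_7 = 2^6 = 64. Work downward with a_k = (k+1)(k+2) a_{k+2} / ((k - 7)(k + 7)):
  a_5 = (6)(7)(64) / ((5 - 7)(5 + 7)) = 2688/(-24) = -112
  a_3 = (4)(5)(-112) / ((3 - 7)(3 + 7)) = -2240/(-40) = 56
  a_1 = (2)(3)(56) / ((1 - 7)(1 + 7)) = 336/(-48) = -7
Hence T_7(x) = 64 x^7 - 112 x^5 + 56 x^3 - 7 x.

T_7(x); series = 64 x^7 - 112 x^5 + 56 x^3 - 7 x


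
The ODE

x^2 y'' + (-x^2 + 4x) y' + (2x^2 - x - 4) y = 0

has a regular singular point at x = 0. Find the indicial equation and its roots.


Divide by x^2 to reach normal form y'' + P_1(x) y' + P_2(x) y = 0 with P_1(x) = -1 + 4/x and P_2(x) = 2 - 1/x - 4/x^2.
x = 0 is a singular point because the y'-coefficient -1 + 4/x has a pole at x = 0 and the y-coefficient 2 - 1/x - 4/x^2 has a pole at x = 0.
It is a regular singular point because x P_1(x) = p(x) = 4 - x and x^2 P_2(x) = q(x) = 2x^2 - x - 4 are polynomials, hence analytic at x = 0.
p(0) = 4,  q(0) = -4.
Indicial equation: r(r-1) + p(0) r + q(0) = 0, i.e. r^2 + (p(0) - 1) r + q(0) = 0, i.e. r^2 + 3 r - 4 = 0.
Discriminant: (3)^2 - 4(-4) = 25, so r = (-3 ± 5)/2.
Solving: r_1 = 1, r_2 = -4.

indicial: r^2 + 3 r - 4 = 0; roots r_1 = 1, r_2 = -4


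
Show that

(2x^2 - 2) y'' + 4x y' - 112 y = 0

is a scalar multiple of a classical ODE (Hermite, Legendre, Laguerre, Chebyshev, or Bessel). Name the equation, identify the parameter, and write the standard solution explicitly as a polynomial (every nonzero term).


All three coefficients share the factor -2; dividing through by -2 gives  (1 - x^2) y'' - 2x y' + 56 y = 0.
This matches the Legendre equation (1 - x^2) y'' - 2x y' + n(n+1) y = 0 (note the -2x y' term) with n(n+1) = 56, so n = 7; the polynomial solution is P_7(x).
With y = sum_k a_k x^k, matching x^k gives (k+2)(k+1) a_{k+2} = [k(k+1) - n(n+1)] a_k = (k - 7)(k + 8) a_k. The right side vanishes at k = 7, so the series with the parity of 7 terminates at degree 7.
Standard normalization (P_n(1) = 1): leading coefficient (2n)!/(2^n (n!)^2) = 87178291200/(128*25401600) = 429/16, so a_7 = 429/16. Work downward with a_k = (k+1)(k+2) a_{k+2} / ((k - 7)(k + 8)):
  a_5 = (6)(7)(429/16) / ((5 - 7)(5 + 8)) = (9009/8)/(-26) = -693/16
  a_3 = (4)(5)(-693/16) / ((3 - 7)(3 + 8)) = (-3465/4)/(-44) = 315/16
  a_1 = (2)(3)(315/16) / ((1 - 7)(1 + 8)) = (945/8)/(-54) = -35/16
Hence P_7(x) = 429 x^7/16 - 693 x^5/16 + 315 x^3/16 - 35 x/16.

P_7(x); series = 429 x^7/16 - 693 x^5/16 + 315 x^3/16 - 35 x/16


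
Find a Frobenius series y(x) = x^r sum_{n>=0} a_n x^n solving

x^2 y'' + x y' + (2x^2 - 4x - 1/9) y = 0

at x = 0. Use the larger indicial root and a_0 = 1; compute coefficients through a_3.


Write in Frobenius form y'' + (p(x)/x) y' + (q(x)/x^2) y = 0:
  p(x) = 1,  q(x) = 2x^2 - 4x - 1/9.
Indicial equation: r(r-1) + (1) r + (-1/9) = 0 -> roots r_1 = 1/3, r_2 = -1/3.
Take r = r_1 = 1/3. Let y(x) = x^r sum_{n>=0} a_n x^n with a_0 = 1.
Substitute y = x^r sum a_n x^n and match x^{r+n}. The recurrence is
  D(n) a_n - 4 a_{n-1} + 2 a_{n-2} = 0,  where D(n) = (r+n)(r+n-1) + (1)(r+n) + (-1/9).
  a_n = [4 a_{n-1} - 2 a_{n-2}] / D(n).
Since the indicial polynomial factors as (r - r_1)(r - r_2), D(n) = (r_1 + n - r_1)(r_1 + n - r_2) = n(n + 2/3).
Evaluating step by step (a_0 = 1):
  n = 1: D(1) = 1(1 + 2/3) = 5/3; numerator = 4(1) = 4; a_1 = (4)/(5/3) = 12/5
  n = 2: D(2) = 2(2 + 2/3) = 16/3; numerator = 4(12/5) - 2(1) = 38/5; a_2 = (38/5)/(16/3) = 57/40
  n = 3: D(3) = 3(3 + 2/3) = 11; numerator = 4(57/40) - 2(12/5) = 9/10; a_3 = (9/10)/(11) = 9/110

r = 1/3; a_0 = 1; a_1 = 12/5; a_2 = 57/40; a_3 = 9/110


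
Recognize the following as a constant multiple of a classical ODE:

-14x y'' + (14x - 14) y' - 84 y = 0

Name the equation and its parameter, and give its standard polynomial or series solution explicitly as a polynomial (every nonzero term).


All three coefficients share the factor -14; dividing through by -14 gives  x y'' + (1 - x) y' + 6 y = 0.
This matches the Laguerre equation x y'' + (1 - x) y' + n y = 0 with n = 6; the polynomial solution is L_6(x).
With y = sum_k a_k x^k, matching x^k gives (k+1)k a_{k+1} + (k+1) a_{k+1} - k a_k + n a_k = 0, i.e. (k+1)^2 a_{k+1} = (k - n) a_k = (k - 6) a_k. The right side vanishes at k = 6, so the series terminates at degree 6.
Standard normalization L_n(0) = 1 gives a_0 = 1. Work upward with a_{k+1} = (k - 6) a_k / (k+1)^2:
  a_1 = (0 - 6)(1) / 1^2 = -6/1 = -6
  a_2 = (1 - 6)(-6) / 2^2 = 30/4 = 15/2
  a_3 = (2 - 6)(15/2) / 3^2 = -30/9 = -10/3
  a_4 = (3 - 6)(-10/3) / 4^2 = 10/16 = 5/8
  a_5 = (4 - 6)(5/8) / 5^2 = (-5/4)/25 = -1/20
  a_6 = (5 - 6)(-1/20) / 6^2 = (1/20)/36 = 1/720
Hence L_6(x) = x^6/720 - x^5/20 + 5 x^4/8 - 10 x^3/3 + 15 x^2/2 - 6 x + 1.

L_6(x); series = x^6/720 - x^5/20 + 5 x^4/8 - 10 x^3/3 + 15 x^2/2 - 6 x + 1


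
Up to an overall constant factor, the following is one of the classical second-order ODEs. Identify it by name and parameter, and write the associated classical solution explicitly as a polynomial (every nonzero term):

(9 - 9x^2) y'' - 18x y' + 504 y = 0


All three coefficients share the factor 9; dividing through by 9 gives  (1 - x^2) y'' - 2x y' + 56 y = 0.
This matches the Legendre equation (1 - x^2) y'' - 2x y' + n(n+1) y = 0 (note the -2x y' term) with n(n+1) = 56, so n = 7; the polynomial solution is P_7(x).
With y = sum_k a_k x^k, matching x^k gives (k+2)(k+1) a_{k+2} = [k(k+1) - n(n+1)] a_k = (k - 7)(k + 8) a_k. The right side vanishes at k = 7, so the series with the parity of 7 terminates at degree 7.
Standard normalization (P_n(1) = 1): leading coefficient (2n)!/(2^n (n!)^2) = 87178291200/(128*25401600) = 429/16, so a_7 = 429/16. Work downward with a_k = (k+1)(k+2) a_{k+2} / ((k - 7)(k + 8)):
  a_5 = (6)(7)(429/16) / ((5 - 7)(5 + 8)) = (9009/8)/(-26) = -693/16
  a_3 = (4)(5)(-693/16) / ((3 - 7)(3 + 8)) = (-3465/4)/(-44) = 315/16
  a_1 = (2)(3)(315/16) / ((1 - 7)(1 + 8)) = (945/8)/(-54) = -35/16
Hence P_7(x) = 429 x^7/16 - 693 x^5/16 + 315 x^3/16 - 35 x/16.

P_7(x); series = 429 x^7/16 - 693 x^5/16 + 315 x^3/16 - 35 x/16


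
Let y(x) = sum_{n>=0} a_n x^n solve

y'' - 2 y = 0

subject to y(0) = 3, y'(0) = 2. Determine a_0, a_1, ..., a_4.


Ansatz: y(x) = sum_{n>=0} a_n x^n, so y'(x) = sum_{n>=1} n a_n x^(n-1) and y''(x) = sum_{n>=2} n(n-1) a_n x^(n-2).
Substitute into P(x) y'' + Q(x) y' + R(x) y = 0 with P(x) = 1, Q(x) = 0, R(x) = -2, and match powers of x.
Initial conditions: a_0 = 3, a_1 = 2.
Setting the coefficient of each power of x to zero and solving order by order (substituting the coefficients already found):
  x^0: 2 a_2 - 2 a_0 = 0  ->  2 a_2 = 2 a_0 = 6  ->  a_2 = 3
  x^1: 6 a_3 - 2 a_1 = 0  ->  6 a_3 = 2 a_1 = 4  ->  a_3 = 2/3
  x^2: 12 a_4 - 2 a_2 = 0  ->  12 a_4 = 2 a_2 = 6  ->  a_4 = 1/2
Truncated series: y(x) = 3 + 2 x + 3 x^2 + (2/3) x^3 + (1/2) x^4 + O(x^5).

a_0 = 3; a_1 = 2; a_2 = 3; a_3 = 2/3; a_4 = 1/2


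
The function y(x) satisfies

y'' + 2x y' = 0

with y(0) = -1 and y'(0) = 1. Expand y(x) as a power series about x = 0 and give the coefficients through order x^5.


Ansatz: y(x) = sum_{n>=0} a_n x^n, so y'(x) = sum_{n>=1} n a_n x^(n-1) and y''(x) = sum_{n>=2} n(n-1) a_n x^(n-2).
Substitute into P(x) y'' + Q(x) y' + R(x) y = 0 with P(x) = 1, Q(x) = 2x, R(x) = 0, and match powers of x.
Initial conditions: a_0 = -1, a_1 = 1.
Setting the coefficient of each power of x to zero and solving order by order (substituting the coefficients already found):
  x^0: 2 a_2 = 0  ->  a_2 = 0
  x^1: 6 a_3 + 2 a_1 = 0  ->  6 a_3 = -2 a_1 = -2  ->  a_3 = -1/3
  x^2: 12 a_4 + 4 a_2 = 0  ->  12 a_4 = -4 a_2 = 0  ->  a_4 = 0
  x^3: 20 a_5 + 6 a_3 = 0  ->  20 a_5 = -6 a_3 = 2  ->  a_5 = 1/10
Truncated series: y(x) = -1 + x - (1/3) x^3 + (1/10) x^5 + O(x^6).

a_0 = -1; a_1 = 1; a_2 = 0; a_3 = -1/3; a_4 = 0; a_5 = 1/10


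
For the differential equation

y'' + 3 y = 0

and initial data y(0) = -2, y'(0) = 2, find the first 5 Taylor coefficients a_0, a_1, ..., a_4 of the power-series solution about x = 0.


Ansatz: y(x) = sum_{n>=0} a_n x^n, so y'(x) = sum_{n>=1} n a_n x^(n-1) and y''(x) = sum_{n>=2} n(n-1) a_n x^(n-2).
Substitute into P(x) y'' + Q(x) y' + R(x) y = 0 with P(x) = 1, Q(x) = 0, R(x) = 3, and match powers of x.
Initial conditions: a_0 = -2, a_1 = 2.
Setting the coefficient of each power of x to zero and solving order by order (substituting the coefficients already found):
  x^0: 2 a_2 + 3 a_0 = 0  ->  2 a_2 = -3 a_0 = 6  ->  a_2 = 3
  x^1: 6 a_3 + 3 a_1 = 0  ->  6 a_3 = -3 a_1 = -6  ->  a_3 = -1
  x^2: 12 a_4 + 3 a_2 = 0  ->  12 a_4 = -3 a_2 = -9  ->  a_4 = -3/4
Truncated series: y(x) = -2 + 2 x + 3 x^2 - x^3 - (3/4) x^4 + O(x^5).

a_0 = -2; a_1 = 2; a_2 = 3; a_3 = -1; a_4 = -3/4


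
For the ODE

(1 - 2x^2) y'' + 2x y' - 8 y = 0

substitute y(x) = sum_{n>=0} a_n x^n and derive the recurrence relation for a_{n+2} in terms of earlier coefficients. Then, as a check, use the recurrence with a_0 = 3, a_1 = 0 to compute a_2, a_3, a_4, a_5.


Substitute y = sum_n a_n x^n.
(1 - 2 x^2) y'' contributes (n+2)(n+1) a_{n+2} - 2 n(n-1) a_n at x^n.
2 x y'(x) contributes 2 n a_n at x^n.
-8 y(x) contributes -8 a_n at x^n.
Matching x^n: (n+2)(n+1) a_{n+2} + (-2 n(n-1) + 2 n - 8) a_n = 0.
Thus a_{n+2} = (2 n(n-1) - 2 n + 8) / ((n+1)(n+2)) * a_n.

Check with a_0 = 3, a_1 = 0 (apply the recurrence for n = 0, 1, 2, 3): a_0 = 3, a_1 = 0, a_2 = 12, a_3 = 0, a_4 = 8, a_5 = 0.

a_(n+2) = (2 n(n-1) - 2 n + 8) / ((n+1)(n+2)) * a_n; check: a_0 = 3, a_1 = 0, a_2 = 12, a_3 = 0, a_4 = 8, a_5 = 0


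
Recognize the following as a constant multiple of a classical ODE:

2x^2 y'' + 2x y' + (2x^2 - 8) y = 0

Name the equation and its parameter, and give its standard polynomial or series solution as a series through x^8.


All three coefficients share the factor 2; dividing through by 2 gives  x^2 y'' + x y' + (x^2 - 4) y = 0.
This matches the Bessel equation x^2 y'' + x y' + (x^2 - nu^2) y = 0 with nu^2 = 4, so nu = 2; the solution bounded at x = 0 is J_2(x).
Frobenius at x = 0: indicial roots ±nu; for r = nu the recurrence k(k + 2nu) c_k = -c_{k-2} gives the standard series J_nu(x) = sum_{k>=0} (-1)^k / (k! (k+nu)!) (x/2)^(2k+nu). Evaluate the first 4 terms:
  k = 0: (-1)^0 / (0! * 2! * 2^2) x^2 = 1/(1*2*4) x^2 = (1/8) x^2
  k = 1: (-1)^1 / (1! * 3! * 2^4) x^4 = -1/(1*6*16) x^4 = (-1/96) x^4
  k = 2: (-1)^2 / (2! * 4! * 2^6) x^6 = 1/(2*24*64) x^6 = (1/3072) x^6
  k = 3: (-1)^3 / (3! * 5! * 2^8) x^8 = -1/(6*120*256) x^8 = (-1/184320) x^8
Hence J_2(x) = -x^8/184320 + x^6/3072 - x^4/96 + x^2/8 + ....

J_2(x); series = -x^8/184320 + x^6/3072 - x^4/96 + x^2/8


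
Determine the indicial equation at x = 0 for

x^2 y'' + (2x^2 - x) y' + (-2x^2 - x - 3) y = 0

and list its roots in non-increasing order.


Divide by x^2 to reach normal form y'' + P_1(x) y' + P_2(x) y = 0 with P_1(x) = 2 - 1/x and P_2(x) = -2 - 1/x - 3/x^2.
x = 0 is a singular point because the y'-coefficient 2 - 1/x has a pole at x = 0 and the y-coefficient -2 - 1/x - 3/x^2 has a pole at x = 0.
It is a regular singular point because x P_1(x) = p(x) = 2x - 1 and x^2 P_2(x) = q(x) = -2x^2 - x - 3 are polynomials, hence analytic at x = 0.
p(0) = -1,  q(0) = -3.
Indicial equation: r(r-1) + p(0) r + q(0) = 0, i.e. r^2 + (p(0) - 1) r + q(0) = 0, i.e. r^2 - 2 r - 3 = 0.
Discriminant: (-2)^2 - 4(-3) = 16, so r = (2 ± 4)/2.
Solving: r_1 = 3, r_2 = -1.

indicial: r^2 - 2 r - 3 = 0; roots r_1 = 3, r_2 = -1


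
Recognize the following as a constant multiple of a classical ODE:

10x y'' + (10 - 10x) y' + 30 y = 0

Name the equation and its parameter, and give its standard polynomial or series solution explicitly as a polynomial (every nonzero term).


All three coefficients share the factor 10; dividing through by 10 gives  x y'' + (1 - x) y' + 3 y = 0.
This matches the Laguerre equation x y'' + (1 - x) y' + n y = 0 with n = 3; the polynomial solution is L_3(x).
With y = sum_k a_k x^k, matching x^k gives (k+1)k a_{k+1} + (k+1) a_{k+1} - k a_k + n a_k = 0, i.e. (k+1)^2 a_{k+1} = (k - n) a_k = (k - 3) a_k. The right side vanishes at k = 3, so the series terminates at degree 3.
Standard normalization L_n(0) = 1 gives a_0 = 1. Work upward with a_{k+1} = (k - 3) a_k / (k+1)^2:
  a_1 = (0 - 3)(1) / 1^2 = -3/1 = -3
  a_2 = (1 - 3)(-3) / 2^2 = 6/4 = 3/2
  a_3 = (2 - 3)(3/2) / 3^2 = (-3/2)/9 = -1/6
Hence L_3(x) = -x^3/6 + 3 x^2/2 - 3 x + 1.

L_3(x); series = -x^3/6 + 3 x^2/2 - 3 x + 1


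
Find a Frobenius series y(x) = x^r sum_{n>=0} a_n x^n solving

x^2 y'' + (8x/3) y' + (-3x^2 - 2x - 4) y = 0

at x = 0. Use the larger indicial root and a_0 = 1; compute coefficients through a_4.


Write in Frobenius form y'' + (p(x)/x) y' + (q(x)/x^2) y = 0:
  p(x) = 8/3,  q(x) = -3x^2 - 2x - 4.
Indicial equation: r(r-1) + (8/3) r + (-4) = 0 -> roots r_1 = 4/3, r_2 = -3.
Take r = r_1 = 4/3. Let y(x) = x^r sum_{n>=0} a_n x^n with a_0 = 1.
Substitute y = x^r sum a_n x^n and match x^{r+n}. The recurrence is
  D(n) a_n - 2 a_{n-1} - 3 a_{n-2} = 0,  where D(n) = (r+n)(r+n-1) + (8/3)(r+n) + (-4).
  a_n = [2 a_{n-1} + 3 a_{n-2}] / D(n).
Since the indicial polynomial factors as (r - r_1)(r - r_2), D(n) = (r_1 + n - r_1)(r_1 + n - r_2) = n(n + 13/3).
Evaluating step by step (a_0 = 1):
  n = 1: D(1) = 1(1 + 13/3) = 16/3; numerator = 2(1) = 2; a_1 = (2)/(16/3) = 3/8
  n = 2: D(2) = 2(2 + 13/3) = 38/3; numerator = 2(3/8) + 3(1) = 15/4; a_2 = (15/4)/(38/3) = 45/152
  n = 3: D(3) = 3(3 + 13/3) = 22; numerator = 2(45/152) + 3(3/8) = 261/152; a_3 = (261/152)/(22) = 261/3344
  n = 4: D(4) = 4(4 + 13/3) = 100/3; numerator = 2(261/3344) + 3(45/152) = 873/836; a_4 = (873/836)/(100/3) = 2619/83600

r = 4/3; a_0 = 1; a_1 = 3/8; a_2 = 45/152; a_3 = 261/3344; a_4 = 2619/83600


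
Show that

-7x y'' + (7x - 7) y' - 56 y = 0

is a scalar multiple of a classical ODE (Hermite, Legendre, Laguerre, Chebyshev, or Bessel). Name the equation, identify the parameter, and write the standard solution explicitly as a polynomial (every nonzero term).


All three coefficients share the factor -7; dividing through by -7 gives  x y'' + (1 - x) y' + 8 y = 0.
This matches the Laguerre equation x y'' + (1 - x) y' + n y = 0 with n = 8; the polynomial solution is L_8(x).
With y = sum_k a_k x^k, matching x^k gives (k+1)k a_{k+1} + (k+1) a_{k+1} - k a_k + n a_k = 0, i.e. (k+1)^2 a_{k+1} = (k - n) a_k = (k - 8) a_k. The right side vanishes at k = 8, so the series terminates at degree 8.
Standard normalization L_n(0) = 1 gives a_0 = 1. Work upward with a_{k+1} = (k - 8) a_k / (k+1)^2:
  a_1 = (0 - 8)(1) / 1^2 = -8/1 = -8
  a_2 = (1 - 8)(-8) / 2^2 = 56/4 = 14
  a_3 = (2 - 8)(14) / 3^2 = -84/9 = -28/3
  a_4 = (3 - 8)(-28/3) / 4^2 = (140/3)/16 = 35/12
  a_5 = (4 - 8)(35/12) / 5^2 = (-35/3)/25 = -7/15
  a_6 = (5 - 8)(-7/15) / 6^2 = (7/5)/36 = 7/180
  a_7 = (6 - 8)(7/180) / 7^2 = (-7/90)/49 = -1/630
  a_8 = (7 - 8)(-1/630) / 8^2 = (1/630)/64 = 1/40320
Hence L_8(x) = x^8/40320 - x^7/630 + 7 x^6/180 - 7 x^5/15 + 35 x^4/12 - 28 x^3/3 + 14 x^2 - 8 x + 1.

L_8(x); series = x^8/40320 - x^7/630 + 7 x^6/180 - 7 x^5/15 + 35 x^4/12 - 28 x^3/3 + 14 x^2 - 8 x + 1


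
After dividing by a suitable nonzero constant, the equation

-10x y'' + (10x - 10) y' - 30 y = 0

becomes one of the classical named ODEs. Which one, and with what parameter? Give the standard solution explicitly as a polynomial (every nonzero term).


All three coefficients share the factor -10; dividing through by -10 gives  x y'' + (1 - x) y' + 3 y = 0.
This matches the Laguerre equation x y'' + (1 - x) y' + n y = 0 with n = 3; the polynomial solution is L_3(x).
With y = sum_k a_k x^k, matching x^k gives (k+1)k a_{k+1} + (k+1) a_{k+1} - k a_k + n a_k = 0, i.e. (k+1)^2 a_{k+1} = (k - n) a_k = (k - 3) a_k. The right side vanishes at k = 3, so the series terminates at degree 3.
Standard normalization L_n(0) = 1 gives a_0 = 1. Work upward with a_{k+1} = (k - 3) a_k / (k+1)^2:
  a_1 = (0 - 3)(1) / 1^2 = -3/1 = -3
  a_2 = (1 - 3)(-3) / 2^2 = 6/4 = 3/2
  a_3 = (2 - 3)(3/2) / 3^2 = (-3/2)/9 = -1/6
Hence L_3(x) = -x^3/6 + 3 x^2/2 - 3 x + 1.

L_3(x); series = -x^3/6 + 3 x^2/2 - 3 x + 1


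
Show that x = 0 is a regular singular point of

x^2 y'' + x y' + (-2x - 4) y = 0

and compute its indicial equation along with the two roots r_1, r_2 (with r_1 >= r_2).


Divide by x^2 to reach normal form y'' + P_1(x) y' + P_2(x) y = 0 with P_1(x) = 1/x and P_2(x) = -2/x - 4/x^2.
x = 0 is a singular point because the y'-coefficient 1/x has a pole at x = 0 and the y-coefficient -2/x - 4/x^2 has a pole at x = 0.
It is a regular singular point because x P_1(x) = p(x) = 1 and x^2 P_2(x) = q(x) = -2x - 4 are polynomials, hence analytic at x = 0.
p(0) = 1,  q(0) = -4.
Indicial equation: r(r-1) + p(0) r + q(0) = 0, i.e. r^2 + (p(0) - 1) r + q(0) = 0, i.e. r^2 - 4 = 0.
Discriminant: (0)^2 - 4(-4) = 16, so r = (0 ± 4)/2.
Solving: r_1 = 2, r_2 = -2.

indicial: r^2 - 4 = 0; roots r_1 = 2, r_2 = -2


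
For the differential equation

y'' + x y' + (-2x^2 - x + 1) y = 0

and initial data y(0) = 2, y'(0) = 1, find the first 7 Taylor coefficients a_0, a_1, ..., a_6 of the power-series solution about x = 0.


Ansatz: y(x) = sum_{n>=0} a_n x^n, so y'(x) = sum_{n>=1} n a_n x^(n-1) and y''(x) = sum_{n>=2} n(n-1) a_n x^(n-2).
Substitute into P(x) y'' + Q(x) y' + R(x) y = 0 with P(x) = 1, Q(x) = x, R(x) = -2x^2 - x + 1, and match powers of x.
Initial conditions: a_0 = 2, a_1 = 1.
Setting the coefficient of each power of x to zero and solving order by order (substituting the coefficients already found):
  x^0: 2 a_2 + a_0 = 0  ->  2 a_2 = -a_0 = -2  ->  a_2 = -1
  x^1: 6 a_3 + 2 a_1 - a_0 = 0  ->  6 a_3 = -2 a_1 + a_0 = 0  ->  a_3 = 0
  x^2: 12 a_4 + 3 a_2 - a_1 - 2 a_0 = 0  ->  12 a_4 = -3 a_2 + a_1 + 2 a_0 = 8  ->  a_4 = 2/3
  x^3: 20 a_5 + 4 a_3 - a_2 - 2 a_1 = 0  ->  20 a_5 = -4 a_3 + a_2 + 2 a_1 = 1  ->  a_5 = 1/20
  x^4: 30 a_6 + 5 a_4 - a_3 - 2 a_2 = 0  ->  30 a_6 = -5 a_4 + a_3 + 2 a_2 = -16/3  ->  a_6 = -8/45
Truncated series: y(x) = 2 + x - x^2 + (2/3) x^4 + (1/20) x^5 - (8/45) x^6 + O(x^7).

a_0 = 2; a_1 = 1; a_2 = -1; a_3 = 0; a_4 = 2/3; a_5 = 1/20; a_6 = -8/45


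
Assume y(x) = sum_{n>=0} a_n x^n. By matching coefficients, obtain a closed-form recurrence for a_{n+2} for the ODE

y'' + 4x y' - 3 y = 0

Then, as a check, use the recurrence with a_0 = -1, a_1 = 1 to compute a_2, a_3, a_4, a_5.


Substitute y = sum_n a_n x^n.
y''(x) has coefficient (n+2)(n+1) a_{n+2} at x^n;
4 x y'(x) has coefficient 4 n a_n at x^n (shift);
-3 y(x) has coefficient -3 a_n at x^n.
Matching x^n: (n+2)(n+1) a_{n+2} + (4n - 3) a_n = 0.
Thus a_{n+2} = (-4n + 3) / ((n+1)(n+2)) * a_n.

Check with a_0 = -1, a_1 = 1 (apply the recurrence for n = 0, 1, 2, 3): a_0 = -1, a_1 = 1, a_2 = -3/2, a_3 = -1/6, a_4 = 5/8, a_5 = 3/40.

a_(n+2) = (-4n + 3) / ((n+1)(n+2)) * a_n; check: a_0 = -1, a_1 = 1, a_2 = -3/2, a_3 = -1/6, a_4 = 5/8, a_5 = 3/40


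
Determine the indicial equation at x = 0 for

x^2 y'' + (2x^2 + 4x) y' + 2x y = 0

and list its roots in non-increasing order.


Divide by x^2 to reach normal form y'' + P_1(x) y' + P_2(x) y = 0 with P_1(x) = 2 + 4/x and P_2(x) = 2/x.
x = 0 is a singular point because the y'-coefficient 2 + 4/x has a pole at x = 0 and the y-coefficient 2/x has a pole at x = 0.
It is a regular singular point because x P_1(x) = p(x) = 2x + 4 and x^2 P_2(x) = q(x) = 2x are polynomials, hence analytic at x = 0.
p(0) = 4,  q(0) = 0.
Indicial equation: r(r-1) + p(0) r + q(0) = 0, i.e. r^2 + (p(0) - 1) r + q(0) = 0, i.e. r^2 + 3 r = 0.
Discriminant: (3)^2 - 4(0) = 9, so r = (-3 ± 3)/2.
Solving: r_1 = 0, r_2 = -3.

indicial: r^2 + 3 r = 0; roots r_1 = 0, r_2 = -3


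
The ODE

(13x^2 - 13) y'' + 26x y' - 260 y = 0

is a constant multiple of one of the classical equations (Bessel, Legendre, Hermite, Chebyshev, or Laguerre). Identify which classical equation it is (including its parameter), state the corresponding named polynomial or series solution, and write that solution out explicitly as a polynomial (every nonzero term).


All three coefficients share the factor -13; dividing through by -13 gives  (1 - x^2) y'' - 2x y' + 20 y = 0.
This matches the Legendre equation (1 - x^2) y'' - 2x y' + n(n+1) y = 0 (note the -2x y' term) with n(n+1) = 20, so n = 4; the polynomial solution is P_4(x).
With y = sum_k a_k x^k, matching x^k gives (k+2)(k+1) a_{k+2} = [k(k+1) - n(n+1)] a_k = (k - 4)(k + 5) a_k. The right side vanishes at k = 4, so the series with the parity of 4 terminates at degree 4.
Standard normalization (P_n(1) = 1): leading coefficient (2n)!/(2^n (n!)^2) = 40320/(16*576) = 35/8, so a_4 = 35/8. Work downward with a_k = (k+1)(k+2) a_{k+2} / ((k - 4)(k + 5)):
  a_2 = (3)(4)(35/8) / ((2 - 4)(2 + 5)) = (105/2)/(-14) = -15/4
  a_0 = (1)(2)(-15/4) / ((0 - 4)(0 + 5)) = (-15/2)/(-20) = 3/8
Hence P_4(x) = 35 x^4/8 - 15 x^2/4 + 3/8.

P_4(x); series = 35 x^4/8 - 15 x^2/4 + 3/8


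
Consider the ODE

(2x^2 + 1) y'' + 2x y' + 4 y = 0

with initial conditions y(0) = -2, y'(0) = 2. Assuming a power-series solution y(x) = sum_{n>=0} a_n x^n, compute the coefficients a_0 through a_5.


Ansatz: y(x) = sum_{n>=0} a_n x^n, so y'(x) = sum_{n>=1} n a_n x^(n-1) and y''(x) = sum_{n>=2} n(n-1) a_n x^(n-2).
Substitute into P(x) y'' + Q(x) y' + R(x) y = 0 with P(x) = 2x^2 + 1, Q(x) = 2x, R(x) = 4, and match powers of x.
Initial conditions: a_0 = -2, a_1 = 2.
Setting the coefficient of each power of x to zero and solving order by order (substituting the coefficients already found):
  x^0: 2 a_2 + 4 a_0 = 0  ->  2 a_2 = -4 a_0 = 8  ->  a_2 = 4
  x^1: 6 a_3 + 6 a_1 = 0  ->  6 a_3 = -6 a_1 = -12  ->  a_3 = -2
  x^2: 12 a_4 + 12 a_2 = 0  ->  12 a_4 = -12 a_2 = -48  ->  a_4 = -4
  x^3: 20 a_5 + 22 a_3 = 0  ->  20 a_5 = -22 a_3 = 44  ->  a_5 = 11/5
Truncated series: y(x) = -2 + 2 x + 4 x^2 - 2 x^3 - 4 x^4 + (11/5) x^5 + O(x^6).

a_0 = -2; a_1 = 2; a_2 = 4; a_3 = -2; a_4 = -4; a_5 = 11/5
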